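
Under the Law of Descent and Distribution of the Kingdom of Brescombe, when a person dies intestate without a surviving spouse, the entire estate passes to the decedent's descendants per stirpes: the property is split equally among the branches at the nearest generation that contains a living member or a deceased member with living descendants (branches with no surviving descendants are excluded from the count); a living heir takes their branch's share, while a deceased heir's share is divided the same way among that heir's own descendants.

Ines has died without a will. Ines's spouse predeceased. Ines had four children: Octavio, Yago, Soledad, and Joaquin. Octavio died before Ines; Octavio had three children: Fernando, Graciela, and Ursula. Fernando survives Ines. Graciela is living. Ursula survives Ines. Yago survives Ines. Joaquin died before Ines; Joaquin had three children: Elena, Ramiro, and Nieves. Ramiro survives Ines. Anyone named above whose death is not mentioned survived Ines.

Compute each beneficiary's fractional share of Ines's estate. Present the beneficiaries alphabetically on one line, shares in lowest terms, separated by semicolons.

Elena 1/12; Fernando 1/12; Graciela 1/12; Nieves 1/12; Ramiro 1/12; Soledad 1/4; Ursula 1/12; Yago 1/4

There is no surviving spouse, so the entire estate passes to Ines's descendants per stirpes.
The estate is divided into 4 equal shares of 1/4 among Octavio, Yago, Soledad, Joaquin.
Octavio predeceased; the 1/4 allotted to Octavio's branch passes to Octavio's issue by representation.
The 1/4 is divided into 3 equal shares of 1/12 among Fernando, Graciela, Ursula.
Fernando is living and takes 1/12.
Graciela is living and takes 1/12.
Ursula is living and takes 1/12.
Yago is living and takes 1/4.
Soledad is living and takes 1/4.
Joaquin predeceased; the 1/4 allotted to Joaquin's branch passes to Joaquin's issue by representation.
The 1/4 is divided into 3 equal shares of 1/12 among Elena, Ramiro, Nieves.
Elena is living and takes 1/12.
Ramiro is living and takes 1/12.
Nieves is living and takes 1/12.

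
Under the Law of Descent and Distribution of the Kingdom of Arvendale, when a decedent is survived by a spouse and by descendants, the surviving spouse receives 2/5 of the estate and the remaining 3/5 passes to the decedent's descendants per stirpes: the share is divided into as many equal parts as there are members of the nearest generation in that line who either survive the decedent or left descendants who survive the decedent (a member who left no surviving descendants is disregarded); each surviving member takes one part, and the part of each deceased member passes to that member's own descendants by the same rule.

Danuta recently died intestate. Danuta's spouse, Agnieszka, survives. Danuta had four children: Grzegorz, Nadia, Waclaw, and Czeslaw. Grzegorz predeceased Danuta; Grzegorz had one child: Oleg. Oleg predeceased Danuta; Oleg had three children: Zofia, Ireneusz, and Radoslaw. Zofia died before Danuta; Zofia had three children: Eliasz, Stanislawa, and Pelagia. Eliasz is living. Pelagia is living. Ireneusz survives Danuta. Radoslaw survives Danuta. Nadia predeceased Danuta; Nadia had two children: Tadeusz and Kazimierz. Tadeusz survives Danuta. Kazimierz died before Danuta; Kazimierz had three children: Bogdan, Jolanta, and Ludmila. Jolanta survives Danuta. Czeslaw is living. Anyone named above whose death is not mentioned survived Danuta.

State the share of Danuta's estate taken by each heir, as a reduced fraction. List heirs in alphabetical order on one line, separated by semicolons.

Agnieszka, as surviving spouse, takes 2/5.
The remaining 3/5 passes to Danuta's descendants per stirpes.
The 3/5 is divided into 4 equal shares of 3/20 among Grzegorz, Nadia, Waclaw, Czeslaw.
Grzegorz predeceased; the 3/20 allotted to Grzegorz's branch passes to Grzegorz's issue by representation.
Oleg's line is the sole branch at this level, so the full 3/20 passes to Oleg's issue by representation.
The 3/20 is divided into 3 equal shares of 1/20 among Zofia, Ireneusz, Radoslaw.
Zofia predeceased; the 1/20 allotted to Zofia's branch passes to Zofia's issue by representation.
The 1/20 is divided into 3 equal shares of 1/60 among Eliasz, Stanislawa, Pelagia.
Eliasz is living and takes 1/60.
Stanislawa is living and takes 1/60.
Pelagia is living and takes 1/60.
Ireneusz is living and takes 1/20.
Radoslaw is living and takes 1/20.
Nadia predeceased; the 3/20 allotted to Nadia's branch passes to Nadia's issue by representation.
The 3/20 is divided into 2 equal shares of 3/40 among Tadeusz, Kazimierz.
Tadeusz is living and takes 3/40.
Kazimierz predeceased; the 3/40 allotted to Kazimierz's branch passes to Kazimierz's issue by representation.
The 3/40 is divided into 3 equal shares of 1/40 among Bogdan, Jolanta, Ludmila.
Bogdan is living and takes 1/40.
Jolanta is living and takes 1/40.
Ludmila is living and takes 1/40.
Waclaw is living and takes 3/20.
Czeslaw is living and takes 3/20.

Agnieszka 2/5; Bogdan 1/40; Czeslaw 3/20; Eliasz 1/60; Ireneusz 1/20; Jolanta 1/40; Ludmila 1/40; Pelagia 1/60; Radoslaw 1/20; Stanislawa 1/60; Tadeusz 3/40; Waclaw 3/20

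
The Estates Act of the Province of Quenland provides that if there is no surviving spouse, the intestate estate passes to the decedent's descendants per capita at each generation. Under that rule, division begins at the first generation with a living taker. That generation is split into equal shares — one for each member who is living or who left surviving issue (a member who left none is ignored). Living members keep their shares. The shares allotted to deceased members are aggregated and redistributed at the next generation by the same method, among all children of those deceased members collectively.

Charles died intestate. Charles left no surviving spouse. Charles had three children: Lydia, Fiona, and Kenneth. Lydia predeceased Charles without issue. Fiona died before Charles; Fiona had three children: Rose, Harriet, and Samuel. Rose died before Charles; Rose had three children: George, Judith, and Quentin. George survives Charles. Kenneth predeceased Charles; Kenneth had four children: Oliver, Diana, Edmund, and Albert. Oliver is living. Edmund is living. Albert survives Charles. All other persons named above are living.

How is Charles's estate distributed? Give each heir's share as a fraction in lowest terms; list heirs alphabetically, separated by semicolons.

Albert 1/7; Diana 1/7; Edmund 1/7; George 1/21; Harriet 1/7; Judith 1/21; Oliver 1/7; Quentin 1/21; Samuel 1/7

There is no surviving spouse, so the entire estate passes to Charles's descendants per capita at each generation.
No one at generation 1 (Fiona, Kenneth) is living; moving to the next generation.
At generation 2 (Rose, Harriet, Samuel, Oliver, Diana, Edmund, Albert) there are 7 shares of (1)/7 = 1/7 each.
Living: Harriet, Samuel, Oliver, Diana, Edmund, and Albert — each takes 1/7.
Deceased: Rose. That 1/7 share is carried to generation 3.
At generation 3 (George, Judith, Quentin) there are 3 shares of (1/7)/3 = 1/21 each.
Living: George, Judith, and Quentin — each takes 1/21.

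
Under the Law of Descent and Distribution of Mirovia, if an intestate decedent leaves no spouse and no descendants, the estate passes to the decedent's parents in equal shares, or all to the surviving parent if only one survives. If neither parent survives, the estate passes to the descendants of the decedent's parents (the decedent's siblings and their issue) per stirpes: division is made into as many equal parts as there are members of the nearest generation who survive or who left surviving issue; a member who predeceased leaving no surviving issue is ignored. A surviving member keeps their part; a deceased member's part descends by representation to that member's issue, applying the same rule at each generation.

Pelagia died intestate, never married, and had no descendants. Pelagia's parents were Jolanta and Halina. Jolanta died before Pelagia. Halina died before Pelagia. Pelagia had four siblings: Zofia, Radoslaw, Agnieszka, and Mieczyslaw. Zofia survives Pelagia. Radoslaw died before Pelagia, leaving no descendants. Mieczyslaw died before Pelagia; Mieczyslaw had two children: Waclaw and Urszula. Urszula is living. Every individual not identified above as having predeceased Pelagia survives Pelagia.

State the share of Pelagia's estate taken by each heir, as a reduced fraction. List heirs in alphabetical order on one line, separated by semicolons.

Neither parent survives and there are no descendants, so the estate passes to Pelagia's siblings and their issue per stirpes.
Radoslaw left no surviving issue, so that branch lapses and is disregarded.
The estate is divided into 3 equal shares of 1/3 among Zofia, Agnieszka, Mieczyslaw.
Zofia is living and takes 1/3.
Agnieszka is living and takes 1/3.
Mieczyslaw predeceased; the 1/3 allotted to Mieczyslaw's branch passes to Mieczyslaw's issue by representation.
The 1/3 is divided into 2 equal shares of 1/6 among Waclaw, Urszula.
Waclaw is living and takes 1/6.
Urszula is living and takes 1/6.

Agnieszka 1/3; Urszula 1/6; Waclaw 1/6; Zofia 1/3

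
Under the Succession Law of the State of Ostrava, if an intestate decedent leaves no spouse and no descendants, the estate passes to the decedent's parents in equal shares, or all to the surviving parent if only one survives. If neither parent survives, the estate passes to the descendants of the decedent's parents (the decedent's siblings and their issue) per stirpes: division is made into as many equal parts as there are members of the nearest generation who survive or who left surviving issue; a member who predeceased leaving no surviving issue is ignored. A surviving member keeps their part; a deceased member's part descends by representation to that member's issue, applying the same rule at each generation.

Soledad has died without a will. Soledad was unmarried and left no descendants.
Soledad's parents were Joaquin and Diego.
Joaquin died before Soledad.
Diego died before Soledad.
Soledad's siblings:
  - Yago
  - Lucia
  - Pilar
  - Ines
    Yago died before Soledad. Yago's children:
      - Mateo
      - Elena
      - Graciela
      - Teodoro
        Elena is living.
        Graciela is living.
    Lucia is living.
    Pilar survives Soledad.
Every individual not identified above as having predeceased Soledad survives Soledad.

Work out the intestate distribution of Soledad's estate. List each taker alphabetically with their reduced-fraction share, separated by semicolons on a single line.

Neither parent survives and there are no descendants, so the estate passes to Soledad's siblings and their issue per stirpes.
The estate is divided into 4 equal shares of 1/4 among Yago, Lucia, Pilar, Ines.
Yago predeceased; the 1/4 allotted to Yago's branch passes to Yago's issue by representation.
The 1/4 is divided into 4 equal shares of 1/16 among Mateo, Elena, Graciela, Teodoro.
Mateo is living and takes 1/16.
Elena is living and takes 1/16.
Graciela is living and takes 1/16.
Teodoro is living and takes 1/16.
Lucia is living and takes 1/4.
Pilar is living and takes 1/4.
Ines is living and takes 1/4.

Elena 1/16; Graciela 1/16; Ines 1/4; Lucia 1/4; Mateo 1/16; Pilar 1/4; Teodoro 1/16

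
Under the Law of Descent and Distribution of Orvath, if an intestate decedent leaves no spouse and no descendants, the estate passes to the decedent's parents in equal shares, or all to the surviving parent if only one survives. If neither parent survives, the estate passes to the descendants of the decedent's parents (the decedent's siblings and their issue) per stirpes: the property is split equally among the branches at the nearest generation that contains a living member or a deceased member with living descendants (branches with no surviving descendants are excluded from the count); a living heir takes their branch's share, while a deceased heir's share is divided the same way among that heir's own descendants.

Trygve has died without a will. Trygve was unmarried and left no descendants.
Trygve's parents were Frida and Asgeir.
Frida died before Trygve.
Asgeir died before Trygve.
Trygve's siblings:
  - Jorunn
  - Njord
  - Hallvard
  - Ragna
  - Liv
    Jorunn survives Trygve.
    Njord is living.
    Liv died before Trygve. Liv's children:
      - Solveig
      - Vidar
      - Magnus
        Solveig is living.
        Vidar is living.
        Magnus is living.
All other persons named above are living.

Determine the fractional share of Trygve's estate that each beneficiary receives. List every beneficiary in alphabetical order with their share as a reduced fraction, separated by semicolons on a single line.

Hallvard 1/5; Jorunn 1/5; Magnus 1/15; Njord 1/5; Ragna 1/5; Solveig 1/15; Vidar 1/15

Neither parent survives and there are no descendants, so the estate passes to Trygve's siblings and their issue per stirpes.
The estate is divided into 5 equal shares of 1/5 among Jorunn, Njord, Hallvard, Ragna, Liv.
Jorunn is living and takes 1/5.
Njord is living and takes 1/5.
Hallvard is living and takes 1/5.
Ragna is living and takes 1/5.
Liv predeceased; the 1/5 allotted to Liv's branch passes to Liv's issue by representation.
The 1/5 is divided into 3 equal shares of 1/15 among Solveig, Vidar, Magnus.
Solveig is living and takes 1/15.
Vidar is living and takes 1/15.
Magnus is living and takes 1/15.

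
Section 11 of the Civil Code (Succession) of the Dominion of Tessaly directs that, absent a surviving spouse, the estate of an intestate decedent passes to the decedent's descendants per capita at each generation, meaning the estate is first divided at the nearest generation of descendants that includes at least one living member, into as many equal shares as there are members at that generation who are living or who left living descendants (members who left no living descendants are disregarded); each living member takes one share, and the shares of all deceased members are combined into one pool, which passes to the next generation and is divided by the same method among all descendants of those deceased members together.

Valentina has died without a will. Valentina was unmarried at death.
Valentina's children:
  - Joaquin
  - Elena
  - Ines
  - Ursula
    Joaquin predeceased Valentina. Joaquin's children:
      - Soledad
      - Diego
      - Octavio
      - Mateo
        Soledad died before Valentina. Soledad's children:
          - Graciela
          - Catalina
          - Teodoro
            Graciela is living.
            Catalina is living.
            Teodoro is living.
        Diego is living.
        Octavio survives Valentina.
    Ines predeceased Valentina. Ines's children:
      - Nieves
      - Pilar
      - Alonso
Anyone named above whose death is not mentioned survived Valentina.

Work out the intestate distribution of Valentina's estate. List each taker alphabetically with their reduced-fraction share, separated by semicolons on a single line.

Alonso 1/14; Catalina 1/42; Diego 1/14; Elena 1/4; Graciela 1/42; Mateo 1/14; Nieves 1/14; Octavio 1/14; Pilar 1/14; Teodoro 1/42; Ursula 1/4

There is no surviving spouse, so the entire estate passes to Valentina's descendants per capita at each generation.
At generation 1 (Joaquin, Elena, Ines, Ursula) there are 4 shares of (1)/4 = 1/4 each.
Living: Elena and Ursula — each takes 1/4.
Deceased: Joaquin and Ines. Their combined 1/2 is pooled and carried to generation 2.
At generation 2 (Soledad, Diego, Octavio, Mateo, Nieves, Pilar, Alonso) there are 7 shares of (1/2)/7 = 1/14 each.
Living: Diego, Octavio, Mateo, Nieves, Pilar, and Alonso — each takes 1/14.
Deceased: Soledad. That 1/14 share is carried to generation 3.
At generation 3 (Graciela, Catalina, Teodoro) there are 3 shares of (1/14)/3 = 1/42 each.
Living: Graciela, Catalina, and Teodoro — each takes 1/42.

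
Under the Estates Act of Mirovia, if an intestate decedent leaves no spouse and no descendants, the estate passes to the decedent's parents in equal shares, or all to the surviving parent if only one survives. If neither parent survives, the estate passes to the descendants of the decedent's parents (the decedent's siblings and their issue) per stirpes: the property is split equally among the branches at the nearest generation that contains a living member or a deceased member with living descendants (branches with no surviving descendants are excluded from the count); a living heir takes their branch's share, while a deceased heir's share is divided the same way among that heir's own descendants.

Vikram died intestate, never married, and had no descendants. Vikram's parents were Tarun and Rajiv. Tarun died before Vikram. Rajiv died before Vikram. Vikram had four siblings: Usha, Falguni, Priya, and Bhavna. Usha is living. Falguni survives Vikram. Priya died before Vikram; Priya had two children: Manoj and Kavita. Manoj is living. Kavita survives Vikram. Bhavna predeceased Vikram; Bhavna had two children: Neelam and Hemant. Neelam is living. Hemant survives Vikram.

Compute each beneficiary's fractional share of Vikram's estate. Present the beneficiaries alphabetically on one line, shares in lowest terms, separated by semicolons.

Neither parent survives and there are no descendants, so the estate passes to Vikram's siblings and their issue per stirpes.
The estate is divided into 4 equal shares of 1/4 among Usha, Falguni, Priya, Bhavna.
Usha is living and takes 1/4.
Falguni is living and takes 1/4.
Priya predeceased; the 1/4 allotted to Priya's branch passes to Priya's issue by representation.
The 1/4 is divided into 2 equal shares of 1/8 among Manoj, Kavita.
Manoj is living and takes 1/8.
Kavita is living and takes 1/8.
Bhavna predeceased; the 1/4 allotted to Bhavna's branch passes to Bhavna's issue by representation.
The 1/4 is divided into 2 equal shares of 1/8 among Neelam, Hemant.
Neelam is living and takes 1/8.
Hemant is living and takes 1/8.

Falguni 1/4; Hemant 1/8; Kavita 1/8; Manoj 1/8; Neelam 1/8; Usha 1/4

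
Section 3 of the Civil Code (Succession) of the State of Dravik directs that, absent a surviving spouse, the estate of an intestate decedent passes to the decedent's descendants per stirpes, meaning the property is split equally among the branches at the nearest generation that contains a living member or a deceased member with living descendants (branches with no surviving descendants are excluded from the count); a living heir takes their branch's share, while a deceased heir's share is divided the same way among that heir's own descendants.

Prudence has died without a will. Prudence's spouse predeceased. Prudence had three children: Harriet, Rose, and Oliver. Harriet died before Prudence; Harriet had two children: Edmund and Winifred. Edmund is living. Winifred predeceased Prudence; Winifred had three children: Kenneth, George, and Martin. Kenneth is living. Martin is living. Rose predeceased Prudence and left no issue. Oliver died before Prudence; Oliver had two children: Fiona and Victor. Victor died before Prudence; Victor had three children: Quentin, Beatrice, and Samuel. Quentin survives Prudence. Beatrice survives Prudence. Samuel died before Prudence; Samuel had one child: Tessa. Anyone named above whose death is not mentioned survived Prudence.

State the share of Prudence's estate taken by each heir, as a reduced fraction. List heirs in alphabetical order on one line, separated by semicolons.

Beatrice 1/12; Edmund 1/4; Fiona 1/4; George 1/12; Kenneth 1/12; Martin 1/12; Quentin 1/12; Tessa 1/12

There is no surviving spouse, so the entire estate passes to Prudence's descendants per stirpes.
Rose left no surviving issue, so that branch lapses and is disregarded.
The estate is divided into 2 equal shares of 1/2 among Harriet, Oliver.
Harriet predeceased; the 1/2 allotted to Harriet's branch passes to Harriet's issue by representation.
The 1/2 is divided into 2 equal shares of 1/4 among Edmund, Winifred.
Edmund is living and takes 1/4.
Winifred predeceased; the 1/4 allotted to Winifred's branch passes to Winifred's issue by representation.
The 1/4 is divided into 3 equal shares of 1/12 among Kenneth, George, Martin.
Kenneth is living and takes 1/12.
George is living and takes 1/12.
Martin is living and takes 1/12.
Oliver predeceased; the 1/2 allotted to Oliver's branch passes to Oliver's issue by representation.
The 1/2 is divided into 2 equal shares of 1/4 among Fiona, Victor.
Fiona is living and takes 1/4.
Victor predeceased; the 1/4 allotted to Victor's branch passes to Victor's issue by representation.
The 1/4 is divided into 3 equal shares of 1/12 among Quentin, Beatrice, Samuel.
Quentin is living and takes 1/12.
Beatrice is living and takes 1/12.
Samuel predeceased; the 1/12 allotted to Samuel's branch passes to Samuel's issue by representation.
Tessa is the sole taker at this level and receives the full 1/12.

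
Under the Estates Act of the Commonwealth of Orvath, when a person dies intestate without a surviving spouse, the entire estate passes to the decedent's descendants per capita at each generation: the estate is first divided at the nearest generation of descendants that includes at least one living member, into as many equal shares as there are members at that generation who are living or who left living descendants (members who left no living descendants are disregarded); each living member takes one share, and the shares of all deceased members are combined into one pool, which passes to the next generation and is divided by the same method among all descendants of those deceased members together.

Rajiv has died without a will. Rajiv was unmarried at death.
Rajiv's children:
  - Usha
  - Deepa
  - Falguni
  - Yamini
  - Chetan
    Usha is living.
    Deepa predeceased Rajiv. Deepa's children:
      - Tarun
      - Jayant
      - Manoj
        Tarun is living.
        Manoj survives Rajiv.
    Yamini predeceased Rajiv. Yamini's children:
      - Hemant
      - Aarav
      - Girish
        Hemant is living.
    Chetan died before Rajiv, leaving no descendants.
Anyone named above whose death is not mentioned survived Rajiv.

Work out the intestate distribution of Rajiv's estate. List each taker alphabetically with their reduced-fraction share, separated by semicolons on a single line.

Aarav 1/12; Falguni 1/4; Girish 1/12; Hemant 1/12; Jayant 1/12; Manoj 1/12; Tarun 1/12; Usha 1/4

There is no surviving spouse, so the entire estate passes to Rajiv's descendants per capita at each generation.
At generation 1 (Usha, Deepa, Falguni, Yamini) there are 4 shares of (1)/4 = 1/4 each.
Living: Usha and Falguni — each takes 1/4.
Deceased: Deepa and Yamini. Their combined 1/2 is pooled and carried to generation 2.
At generation 2 (Tarun, Jayant, Manoj, Hemant, Aarav, Girish) there are 6 shares of (1/2)/6 = 1/12 each.
Living: Tarun, Jayant, Manoj, Hemant, Aarav, and Girish — each takes 1/12.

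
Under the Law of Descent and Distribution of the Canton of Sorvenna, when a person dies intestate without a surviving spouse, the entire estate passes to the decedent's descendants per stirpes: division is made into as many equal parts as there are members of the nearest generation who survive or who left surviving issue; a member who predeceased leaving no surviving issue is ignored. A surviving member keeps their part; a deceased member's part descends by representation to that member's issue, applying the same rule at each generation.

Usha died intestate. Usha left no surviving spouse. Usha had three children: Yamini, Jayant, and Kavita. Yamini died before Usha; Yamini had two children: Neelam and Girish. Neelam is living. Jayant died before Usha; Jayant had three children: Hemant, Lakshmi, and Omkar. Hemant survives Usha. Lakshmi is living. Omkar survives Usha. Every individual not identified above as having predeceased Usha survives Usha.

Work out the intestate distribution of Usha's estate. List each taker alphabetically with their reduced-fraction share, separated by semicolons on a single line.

There is no surviving spouse, so the entire estate passes to Usha's descendants per stirpes.
The estate is divided into 3 equal shares of 1/3 among Yamini, Jayant, Kavita.
Yamini predeceased; the 1/3 allotted to Yamini's branch passes to Yamini's issue by representation.
The 1/3 is divided into 2 equal shares of 1/6 among Neelam, Girish.
Neelam is living and takes 1/6.
Girish is living and takes 1/6.
Jayant predeceased; the 1/3 allotted to Jayant's branch passes to Jayant's issue by representation.
The 1/3 is divided into 3 equal shares of 1/9 among Hemant, Lakshmi, Omkar.
Hemant is living and takes 1/9.
Lakshmi is living and takes 1/9.
Omkar is living and takes 1/9.
Kavita is living and takes 1/3.

Girish 1/6; Hemant 1/9; Kavita 1/3; Lakshmi 1/9; Neelam 1/6; Omkar 1/9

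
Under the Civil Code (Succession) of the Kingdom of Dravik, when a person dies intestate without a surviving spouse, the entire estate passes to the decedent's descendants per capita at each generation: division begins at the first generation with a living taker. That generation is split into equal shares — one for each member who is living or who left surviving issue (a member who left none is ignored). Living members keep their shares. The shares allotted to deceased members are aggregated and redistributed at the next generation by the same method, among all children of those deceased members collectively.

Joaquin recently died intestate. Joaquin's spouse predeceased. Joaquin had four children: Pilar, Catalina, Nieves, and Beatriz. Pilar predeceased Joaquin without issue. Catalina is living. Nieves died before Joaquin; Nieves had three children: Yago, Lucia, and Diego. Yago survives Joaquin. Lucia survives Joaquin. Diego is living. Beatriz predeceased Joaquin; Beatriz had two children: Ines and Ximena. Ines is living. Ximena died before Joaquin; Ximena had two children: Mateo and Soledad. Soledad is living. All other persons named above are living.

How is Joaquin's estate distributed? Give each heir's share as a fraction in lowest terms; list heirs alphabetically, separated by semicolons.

Catalina 1/3; Diego 2/15; Ines 2/15; Lucia 2/15; Mateo 1/15; Soledad 1/15; Yago 2/15

There is no surviving spouse, so the entire estate passes to Joaquin's descendants per capita at each generation.
At generation 1 (Catalina, Nieves, Beatriz) there are 3 shares of (1)/3 = 1/3 each.
Living: Catalina — each takes 1/3.
Deceased: Nieves and Beatriz. Their combined 2/3 is pooled and carried to generation 2.
At generation 2 (Yago, Lucia, Diego, Ines, Ximena) there are 5 shares of (2/3)/5 = 2/15 each.
Living: Yago, Lucia, Diego, and Ines — each takes 2/15.
Deceased: Ximena. That 2/15 share is carried to generation 3.
At generation 3 (Mateo, Soledad) there are 2 shares of (2/15)/2 = 1/15 each.
Living: Mateo and Soledad — each takes 1/15.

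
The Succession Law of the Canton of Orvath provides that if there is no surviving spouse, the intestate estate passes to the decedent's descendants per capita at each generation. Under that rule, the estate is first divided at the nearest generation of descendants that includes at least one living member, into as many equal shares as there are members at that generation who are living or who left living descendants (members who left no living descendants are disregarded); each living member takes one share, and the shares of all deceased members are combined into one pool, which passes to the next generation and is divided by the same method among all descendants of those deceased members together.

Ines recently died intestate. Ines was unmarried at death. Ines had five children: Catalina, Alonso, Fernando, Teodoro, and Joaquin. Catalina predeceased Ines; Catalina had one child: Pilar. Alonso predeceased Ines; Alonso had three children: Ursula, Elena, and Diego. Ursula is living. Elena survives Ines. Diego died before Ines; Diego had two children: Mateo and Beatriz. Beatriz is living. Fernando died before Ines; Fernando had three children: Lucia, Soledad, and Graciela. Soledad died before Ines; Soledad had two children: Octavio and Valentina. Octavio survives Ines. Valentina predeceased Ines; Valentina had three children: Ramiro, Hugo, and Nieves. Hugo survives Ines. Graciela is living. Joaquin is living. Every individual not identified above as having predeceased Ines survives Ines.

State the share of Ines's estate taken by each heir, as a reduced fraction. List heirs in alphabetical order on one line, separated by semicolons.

There is no surviving spouse, so the entire estate passes to Ines's descendants per capita at each generation.
At generation 1 (Catalina, Alonso, Fernando, Teodoro, Joaquin) there are 5 shares of (1)/5 = 1/5 each.
Living: Teodoro and Joaquin — each takes 1/5.
Deceased: Catalina, Alonso, and Fernando. Their combined 3/5 is pooled and carried to generation 2.
At generation 2 (Pilar, Ursula, Elena, Diego, Lucia, Soledad, Graciela) there are 7 shares of (3/5)/7 = 3/35 each.
Living: Pilar, Ursula, Elena, Lucia, and Graciela — each takes 3/35.
Deceased: Diego and Soledad. Their combined 6/35 is pooled and carried to generation 3.
At generation 3 (Mateo, Beatriz, Octavio, Valentina) there are 4 shares of (6/35)/4 = 3/70 each.
Living: Mateo, Beatriz, and Octavio — each takes 3/70.
Deceased: Valentina. That 3/70 share is carried to generation 4.
At generation 4 (Ramiro, Hugo, Nieves) there are 3 shares of (3/70)/3 = 1/70 each.
Living: Ramiro, Hugo, and Nieves — each takes 1/70.

Beatriz 3/70; Elena 3/35; Graciela 3/35; Hugo 1/70; Joaquin 1/5; Lucia 3/35; Mateo 3/70; Nieves 1/70; Octavio 3/70; Pilar 3/35; Ramiro 1/70; Teodoro 1/5; Ursula 3/35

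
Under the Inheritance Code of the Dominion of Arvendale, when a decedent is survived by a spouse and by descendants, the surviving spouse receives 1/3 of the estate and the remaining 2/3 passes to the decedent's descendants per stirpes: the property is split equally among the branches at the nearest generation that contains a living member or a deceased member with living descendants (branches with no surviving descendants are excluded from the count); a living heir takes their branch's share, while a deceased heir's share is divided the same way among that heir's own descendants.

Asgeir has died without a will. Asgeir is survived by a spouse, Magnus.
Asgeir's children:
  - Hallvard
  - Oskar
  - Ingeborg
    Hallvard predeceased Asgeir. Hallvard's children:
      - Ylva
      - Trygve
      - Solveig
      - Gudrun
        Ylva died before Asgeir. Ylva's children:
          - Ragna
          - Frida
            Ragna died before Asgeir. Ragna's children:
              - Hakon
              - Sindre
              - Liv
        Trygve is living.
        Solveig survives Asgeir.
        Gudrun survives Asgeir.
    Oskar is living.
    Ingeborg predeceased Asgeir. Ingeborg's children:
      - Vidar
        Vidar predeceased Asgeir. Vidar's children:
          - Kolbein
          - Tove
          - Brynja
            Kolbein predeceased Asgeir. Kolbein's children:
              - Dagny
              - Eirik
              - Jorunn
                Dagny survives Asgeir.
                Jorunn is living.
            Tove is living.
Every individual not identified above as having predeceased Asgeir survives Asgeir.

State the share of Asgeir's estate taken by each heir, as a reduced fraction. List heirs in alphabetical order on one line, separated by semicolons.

Brynja 2/27; Dagny 2/81; Eirik 2/81; Frida 1/36; Gudrun 1/18; Hakon 1/108; Jorunn 2/81; Liv 1/108; Magnus 1/3; Oskar 2/9; Sindre 1/108; Solveig 1/18; Tove 2/27; Trygve 1/18

Magnus, as surviving spouse, takes 1/3.
The remaining 2/3 passes to Asgeir's descendants per stirpes.
The 2/3 is divided into 3 equal shares of 2/9 among Hallvard, Oskar, Ingeborg.
Hallvard predeceased; the 2/9 allotted to Hallvard's branch passes to Hallvard's issue by representation.
The 2/9 is divided into 4 equal shares of 1/18 among Ylva, Trygve, Solveig, Gudrun.
Ylva predeceased; the 1/18 allotted to Ylva's branch passes to Ylva's issue by representation.
The 1/18 is divided into 2 equal shares of 1/36 among Ragna, Frida.
Ragna predeceased; the 1/36 allotted to Ragna's branch passes to Ragna's issue by representation.
The 1/36 is divided into 3 equal shares of 1/108 among Hakon, Sindre, Liv.
Hakon is living and takes 1/108.
Sindre is living and takes 1/108.
Liv is living and takes 1/108.
Frida is living and takes 1/36.
Trygve is living and takes 1/18.
Solveig is living and takes 1/18.
Gudrun is living and takes 1/18.
Oskar is living and takes 2/9.
Ingeborg predeceased; the 2/9 allotted to Ingeborg's branch passes to Ingeborg's issue by representation.
Vidar's line is the sole branch at this level, so the full 2/9 passes to Vidar's issue by representation.
The 2/9 is divided into 3 equal shares of 2/27 among Kolbein, Tove, Brynja.
Kolbein predeceased; the 2/27 allotted to Kolbein's branch passes to Kolbein's issue by representation.
The 2/27 is divided into 3 equal shares of 2/81 among Dagny, Eirik, Jorunn.
Dagny is living and takes 2/81.
Eirik is living and takes 2/81.
Jorunn is living and takes 2/81.
Tove is living and takes 2/27.
Brynja is living and takes 2/27.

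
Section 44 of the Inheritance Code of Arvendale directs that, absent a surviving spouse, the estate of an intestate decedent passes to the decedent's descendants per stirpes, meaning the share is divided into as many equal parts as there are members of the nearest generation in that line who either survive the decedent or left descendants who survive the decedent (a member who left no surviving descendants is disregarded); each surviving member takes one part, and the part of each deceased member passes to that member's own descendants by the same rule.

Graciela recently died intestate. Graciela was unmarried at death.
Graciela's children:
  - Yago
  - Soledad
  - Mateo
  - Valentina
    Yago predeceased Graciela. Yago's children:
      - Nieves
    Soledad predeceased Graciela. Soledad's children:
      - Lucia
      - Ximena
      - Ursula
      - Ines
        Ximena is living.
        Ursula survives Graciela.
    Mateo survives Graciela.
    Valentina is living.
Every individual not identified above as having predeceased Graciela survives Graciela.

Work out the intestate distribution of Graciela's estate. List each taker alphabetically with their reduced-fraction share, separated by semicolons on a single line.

There is no surviving spouse, so the entire estate passes to Graciela's descendants per stirpes.
The estate is divided into 4 equal shares of 1/4 among Yago, Soledad, Mateo, Valentina.
Yago predeceased; the 1/4 allotted to Yago's branch passes to Yago's issue by representation.
Nieves is the sole taker at this level and receives the full 1/4.
Soledad predeceased; the 1/4 allotted to Soledad's branch passes to Soledad's issue by representation.
The 1/4 is divided into 4 equal shares of 1/16 among Lucia, Ximena, Ursula, Ines.
Lucia is living and takes 1/16.
Ximena is living and takes 1/16.
Ursula is living and takes 1/16.
Ines is living and takes 1/16.
Mateo is living and takes 1/4.
Valentina is living and takes 1/4.

Ines 1/16; Lucia 1/16; Mateo 1/4; Nieves 1/4; Ursula 1/16; Valentina 1/4; Ximena 1/16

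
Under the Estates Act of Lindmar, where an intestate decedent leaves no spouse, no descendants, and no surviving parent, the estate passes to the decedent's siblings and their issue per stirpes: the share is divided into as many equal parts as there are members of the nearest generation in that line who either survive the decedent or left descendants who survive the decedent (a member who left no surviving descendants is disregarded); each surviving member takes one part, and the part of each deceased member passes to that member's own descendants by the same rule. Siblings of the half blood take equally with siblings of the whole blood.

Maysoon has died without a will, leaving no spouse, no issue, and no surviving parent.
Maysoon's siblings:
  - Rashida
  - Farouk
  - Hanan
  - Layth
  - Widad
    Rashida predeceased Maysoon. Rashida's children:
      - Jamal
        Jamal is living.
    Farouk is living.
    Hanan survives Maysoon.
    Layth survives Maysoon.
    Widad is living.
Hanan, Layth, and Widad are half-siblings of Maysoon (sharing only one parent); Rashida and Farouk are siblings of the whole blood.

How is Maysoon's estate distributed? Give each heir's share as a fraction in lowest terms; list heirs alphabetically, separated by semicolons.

No spouse, descendants, or parent survives, so the estate passes to Maysoon's siblings per stirpes.
Half-blood and whole-blood siblings take equally under the stated rule.
The estate is divided into 5 equal shares of 1/5 among Rashida, Farouk, Hanan, Layth, Widad.
Rashida predeceased; the 1/5 allotted to Rashida's branch passes to Rashida's issue by representation.
Jamal is the sole taker at this level and receives the full 1/5.
Farouk is living and takes 1/5.
Hanan is living and takes 1/5.
Layth is living and takes 1/5.
Widad is living and takes 1/5.

Farouk 1/5; Hanan 1/5; Jamal 1/5; Layth 1/5; Widad 1/5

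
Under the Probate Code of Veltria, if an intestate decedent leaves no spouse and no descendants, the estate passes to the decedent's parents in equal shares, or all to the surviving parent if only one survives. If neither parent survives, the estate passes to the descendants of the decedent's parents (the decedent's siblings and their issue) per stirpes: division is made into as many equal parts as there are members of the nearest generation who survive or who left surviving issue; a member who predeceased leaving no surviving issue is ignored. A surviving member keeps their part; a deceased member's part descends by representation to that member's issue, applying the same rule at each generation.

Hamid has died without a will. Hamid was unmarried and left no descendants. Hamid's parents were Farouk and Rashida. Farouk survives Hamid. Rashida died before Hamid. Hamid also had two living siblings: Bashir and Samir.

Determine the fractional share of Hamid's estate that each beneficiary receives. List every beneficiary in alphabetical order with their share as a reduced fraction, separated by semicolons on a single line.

Only one parent, Farouk, survives, so Farouk takes the entire estate. The siblings take nothing because a surviving parent has priority.

Farouk 1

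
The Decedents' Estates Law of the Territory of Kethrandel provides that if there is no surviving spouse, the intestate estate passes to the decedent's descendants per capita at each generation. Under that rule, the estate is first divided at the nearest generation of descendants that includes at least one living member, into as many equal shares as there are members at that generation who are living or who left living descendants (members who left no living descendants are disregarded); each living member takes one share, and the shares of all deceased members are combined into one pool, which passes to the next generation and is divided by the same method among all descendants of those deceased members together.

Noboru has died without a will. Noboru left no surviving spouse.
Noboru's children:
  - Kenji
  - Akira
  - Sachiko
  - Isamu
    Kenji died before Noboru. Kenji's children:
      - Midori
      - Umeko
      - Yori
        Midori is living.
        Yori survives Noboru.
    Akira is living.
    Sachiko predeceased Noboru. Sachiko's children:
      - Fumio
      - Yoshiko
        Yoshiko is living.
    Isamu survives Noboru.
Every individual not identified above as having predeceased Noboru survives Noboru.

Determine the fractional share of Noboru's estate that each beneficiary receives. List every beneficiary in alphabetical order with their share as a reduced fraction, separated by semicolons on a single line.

Akira 1/4; Fumio 1/10; Isamu 1/4; Midori 1/10; Umeko 1/10; Yori 1/10; Yoshiko 1/10

There is no surviving spouse, so the entire estate passes to Noboru's descendants per capita at each generation.
At generation 1 (Kenji, Akira, Sachiko, Isamu) there are 4 shares of (1)/4 = 1/4 each.
Living: Akira and Isamu — each takes 1/4.
Deceased: Kenji and Sachiko. Their combined 1/2 is pooled and carried to generation 2.
At generation 2 (Midori, Umeko, Yori, Fumio, Yoshiko) there are 5 shares of (1/2)/5 = 1/10 each.
Living: Midori, Umeko, Yori, Fumio, and Yoshiko — each takes 1/10.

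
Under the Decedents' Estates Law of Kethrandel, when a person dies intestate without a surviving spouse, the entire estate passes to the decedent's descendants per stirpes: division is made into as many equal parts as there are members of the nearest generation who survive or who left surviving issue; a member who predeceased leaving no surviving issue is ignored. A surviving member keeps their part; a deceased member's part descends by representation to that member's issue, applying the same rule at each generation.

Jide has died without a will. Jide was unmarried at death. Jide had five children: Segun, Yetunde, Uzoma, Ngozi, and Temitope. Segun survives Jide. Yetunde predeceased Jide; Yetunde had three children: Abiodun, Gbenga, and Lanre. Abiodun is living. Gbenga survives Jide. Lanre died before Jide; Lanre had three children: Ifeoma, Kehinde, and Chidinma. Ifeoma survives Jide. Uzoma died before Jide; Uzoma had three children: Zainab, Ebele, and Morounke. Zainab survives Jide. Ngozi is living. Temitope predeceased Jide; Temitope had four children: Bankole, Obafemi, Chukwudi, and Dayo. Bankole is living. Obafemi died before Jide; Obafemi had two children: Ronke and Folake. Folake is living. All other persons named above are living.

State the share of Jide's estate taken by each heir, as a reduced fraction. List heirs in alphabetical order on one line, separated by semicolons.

There is no surviving spouse, so the entire estate passes to Jide's descendants per stirpes.
The estate is divided into 5 equal shares of 1/5 among Segun, Yetunde, Uzoma, Ngozi, Temitope.
Segun is living and takes 1/5.
Yetunde predeceased; the 1/5 allotted to Yetunde's branch passes to Yetunde's issue by representation.
The 1/5 is divided into 3 equal shares of 1/15 among Abiodun, Gbenga, Lanre.
Abiodun is living and takes 1/15.
Gbenga is living and takes 1/15.
Lanre predeceased; the 1/15 allotted to Lanre's branch passes to Lanre's issue by representation.
The 1/15 is divided into 3 equal shares of 1/45 among Ifeoma, Kehinde, Chidinma.
Ifeoma is living and takes 1/45.
Kehinde is living and takes 1/45.
Chidinma is living and takes 1/45.
Uzoma predeceased; the 1/5 allotted to Uzoma's branch passes to Uzoma's issue by representation.
The 1/5 is divided into 3 equal shares of 1/15 among Zainab, Ebele, Morounke.
Zainab is living and takes 1/15.
Ebele is living and takes 1/15.
Morounke is living and takes 1/15.
Ngozi is living and takes 1/5.
Temitope predeceased; the 1/5 allotted to Temitope's branch passes to Temitope's issue by representation.
The 1/5 is divided into 4 equal shares of 1/20 among Bankole, Obafemi, Chukwudi, Dayo.
Bankole is living and takes 1/20.
Obafemi predeceased; the 1/20 allotted to Obafemi's branch passes to Obafemi's issue by representation.
The 1/20 is divided into 2 equal shares of 1/40 among Ronke, Folake.
Ronke is living and takes 1/40.
Folake is living and takes 1/40.
Chukwudi is living and takes 1/20.
Dayo is living and takes 1/20.

Abiodun 1/15; Bankole 1/20; Chidinma 1/45; Chukwudi 1/20; Dayo 1/20; Ebele 1/15; Folake 1/40; Gbenga 1/15; Ifeoma 1/45; Kehinde 1/45; Morounke 1/15; Ngozi 1/5; Ronke 1/40; Segun 1/5; Zainab 1/15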